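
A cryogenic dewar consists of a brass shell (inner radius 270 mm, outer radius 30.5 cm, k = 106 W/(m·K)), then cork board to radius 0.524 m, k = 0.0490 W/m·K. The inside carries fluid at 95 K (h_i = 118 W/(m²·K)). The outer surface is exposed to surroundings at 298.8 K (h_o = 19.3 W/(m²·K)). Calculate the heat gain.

Resistance network (inner→outer):
  R_conv,in = 1/(4πr²h) = 1/(4π·0.270²·118) = 0.009251 K/W
  R_brass = (1/0.270 − 1/0.305)/(4πk) = 0.4250/(4π·106) = 3.191×10^-4 K/W
  R_cork board = (1/0.305 − 1/0.524)/(4πk) = 1.370/(4π·0.0490) = 2.225 K/W
  R_conv,out = 1/(4πr²h) = 1/(4π·0.524²·19.3) = 0.01502 K/W
ΣR = 0.009251 + 3.191×10^-4 + 2.225 + 0.01502 = 2.250 K/W
Q = ΔT/ΣR = (95 K − 298.8 K)/2.250 = -90.6 W
(Negative Q ⇒ heat flows inward; heat gain = 90.6 W.)

Q = 90.6 W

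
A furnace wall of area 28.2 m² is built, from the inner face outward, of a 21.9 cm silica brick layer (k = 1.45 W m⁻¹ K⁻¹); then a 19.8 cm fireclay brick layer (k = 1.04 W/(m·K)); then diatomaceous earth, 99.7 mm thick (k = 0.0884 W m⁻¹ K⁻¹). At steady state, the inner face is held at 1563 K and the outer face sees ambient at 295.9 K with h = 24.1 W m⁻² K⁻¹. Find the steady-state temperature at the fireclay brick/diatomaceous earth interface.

T = 1277 K

Resistance network (inner→outer):
  R_silica brick = L/(kA) = 0.219/(1.45·28.2) = 0.005356 K/W
  R_fireclay brick = L/(kA) = 0.198/(1.04·28.2) = 0.006751 K/W
  R_diatomaceous earth = L/(kA) = 0.0997/(0.0884·28.2) = 0.03999 K/W
  R_conv,out = 1/(hA) = 1/(24.1·28.2) = 0.001471 K/W
ΣR = 0.005356 + 0.006751 + 0.03999 + 0.001471 = 0.05357 K/W
Q = ΔT/ΣR = (1563 K − 295.9 K)/0.05357 = 23650 W
From the inner boundary to the fireclay brick/diatomaceous earth interface, ΣR_partial = 0.01211 K/W.
T_interface = T_in − Q·ΣR_partial = 1563 K − (23650)(0.01211) = 1277 K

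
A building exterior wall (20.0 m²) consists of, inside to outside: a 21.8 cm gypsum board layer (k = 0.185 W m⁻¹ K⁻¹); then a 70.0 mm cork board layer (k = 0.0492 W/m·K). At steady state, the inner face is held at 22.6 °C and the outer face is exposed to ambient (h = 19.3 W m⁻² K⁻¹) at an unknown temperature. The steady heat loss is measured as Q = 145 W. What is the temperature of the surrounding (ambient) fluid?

Series resistances:
  R_gypsum board = L/(kA) = 0.218/(0.185·20.0) = 0.05892 K/W
  R_cork board = L/(kA) = 0.0700/(0.0492·20.0) = 0.07114 K/W
  R_conv,out = 1/(hA) = 1/(19.3·20.0) = 0.002591 K/W
ΣR = 0.1326 K/W
ΔT = Q·ΣR = 145 × 0.1326 = 19.23 K
Heat flows outward, so T_out = T_in − ΔT = 22.6 − 19.23 = 3.37 °C

T_out = 3.37 °C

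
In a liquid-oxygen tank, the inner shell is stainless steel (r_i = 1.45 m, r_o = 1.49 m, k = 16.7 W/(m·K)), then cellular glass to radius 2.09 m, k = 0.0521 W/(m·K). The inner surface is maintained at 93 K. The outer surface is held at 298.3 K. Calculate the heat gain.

Q = 697 W

Series thermal resistances, inner to outer:
  R_stainless steel = (1/1.45 − 1/1.49)/(4πk) = 0.01851/(4π·16.7) = 8.822×10^-5 K/W
  R_cellular glass = (1/1.49 − 1/2.09)/(4πk) = 0.1927/(4π·0.0521) = 0.2943 K/W
ΣR = 8.822×10^-5 + 0.2943 = 0.2944 K/W
Q = ΔT/ΣR = (93 K − 298.3 K)/0.2944 = -697 W
(Negative Q ⇒ heat flows inward; heat gain = 697 W.)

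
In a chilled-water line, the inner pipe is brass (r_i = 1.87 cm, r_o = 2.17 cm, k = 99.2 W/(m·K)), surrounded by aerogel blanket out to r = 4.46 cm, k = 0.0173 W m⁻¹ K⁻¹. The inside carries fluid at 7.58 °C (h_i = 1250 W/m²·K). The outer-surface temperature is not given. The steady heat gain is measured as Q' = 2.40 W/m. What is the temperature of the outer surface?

Sum the resistances:
  R'_conv,in = 1/(2πr h) = 1/(2π·0.0187·1250) = 0.006809 m·K/W
  R'_brass = ln(0.0217/0.0187)/(2πk) = 0.1488/(2π·99.2) = 2.387×10^-4 m·K/W
  R'_aerogel blanket = ln(0.0446/0.0217)/(2πk) = 0.7204/(2π·0.0173) = 6.628 m·K/W
ΣR = 6.635 m·K/W
ΔT = Q'·ΣR = 2.40 × 6.635 = 15.92 K
Heat flows inward, so T_out = T_in + ΔT = 7.58 + 15.92 = 23.5 °C

T_out = 23.5 °C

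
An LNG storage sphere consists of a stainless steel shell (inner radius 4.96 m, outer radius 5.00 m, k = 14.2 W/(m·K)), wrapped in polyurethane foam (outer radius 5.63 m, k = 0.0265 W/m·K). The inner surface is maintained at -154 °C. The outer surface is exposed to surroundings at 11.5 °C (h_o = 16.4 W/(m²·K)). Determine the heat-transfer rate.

Q = 2.46 kW

Resistance network (inner→outer):
  R_stainless steel = (1/4.96 − 1/5.00)/(4πk) = 0.001613/(4π·14.2) = 9.039×10^-6 K/W
  R_polyurethane foam = (1/5.00 − 1/5.63)/(4πk) = 0.02238/(4π·0.0265) = 0.06721 K/W
  R_conv,out = 1/(4πr²h) = 1/(4π·5.63²·16.4) = 1.531×10^-4 K/W
ΣR = 9.039×10^-6 + 0.06721 + 1.531×10^-4 = 0.06737 K/W
Q = ΔT/ΣR = (-154 °C − 11.5 °C)/0.06737 = -2460 W
(Negative Q ⇒ heat flows inward; heat gain = 2460 W.)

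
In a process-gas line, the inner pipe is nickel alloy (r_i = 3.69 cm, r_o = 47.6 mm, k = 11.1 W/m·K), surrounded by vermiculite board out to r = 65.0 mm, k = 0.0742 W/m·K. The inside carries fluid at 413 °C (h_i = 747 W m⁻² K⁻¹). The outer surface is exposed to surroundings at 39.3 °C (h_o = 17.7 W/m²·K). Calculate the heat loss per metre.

Q' = 458 W/m

Treat each layer as a resistance in series:
  R'_conv,in = 1/(2πr h) = 1/(2π·0.0369·747) = 0.005774 m·K/W
  R'_nickel alloy = ln(0.0476/0.0369)/(2πk) = 0.2546/(2π·11.1) = 0.003651 m·K/W
  R'_vermiculite board = ln(0.0650/0.0476)/(2πk) = 0.3116/(2π·0.0742) = 0.6683 m·K/W
  R'_conv,out = 1/(2πr h) = 1/(2π·0.0650·17.7) = 0.1383 m·K/W
ΣR = 0.005774 + 0.003651 + 0.6683 + 0.1383 = 0.8160 m·K/W
Q' = ΔT/ΣR = (413 °C − 39.3 °C)/0.8160 = 458 W/m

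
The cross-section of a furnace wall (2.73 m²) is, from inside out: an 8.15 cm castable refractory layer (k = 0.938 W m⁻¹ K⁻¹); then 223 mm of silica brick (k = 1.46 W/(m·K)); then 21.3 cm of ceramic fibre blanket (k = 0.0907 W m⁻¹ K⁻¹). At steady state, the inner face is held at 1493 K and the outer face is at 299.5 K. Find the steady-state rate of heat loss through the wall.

Series thermal resistances, inner to outer:
  R_castable refractory = L/(kA) = 0.0815/(0.938·2.73) = 0.03183 K/W
  R_silica brick = L/(kA) = 0.223/(1.46·2.73) = 0.05595 K/W
  R_ceramic fibre blanket = L/(kA) = 0.213/(0.0907·2.73) = 0.8602 K/W
ΣR = 0.03183 + 0.05595 + 0.8602 = 0.9480 K/W
Q = ΔT/ΣR = (1493 K − 299.5 K)/0.9480 = 1260 W

Q = 1260 W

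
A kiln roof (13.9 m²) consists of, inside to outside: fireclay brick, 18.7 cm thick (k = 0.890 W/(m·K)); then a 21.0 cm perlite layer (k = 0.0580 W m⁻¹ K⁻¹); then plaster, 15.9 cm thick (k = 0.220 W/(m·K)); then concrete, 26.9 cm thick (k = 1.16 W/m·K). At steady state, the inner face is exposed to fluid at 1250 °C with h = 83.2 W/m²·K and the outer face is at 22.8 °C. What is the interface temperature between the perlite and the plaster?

T = 267 °C

Treat each layer as a resistance in series:
  R_conv,in = 1/(hA) = 1/(83.2·13.9) = 8.647×10^-4 K/W
  R_fireclay brick = L/(kA) = 0.187/(0.890·13.9) = 0.01512 K/W
  R_perlite = L/(kA) = 0.210/(0.0580·13.9) = 0.2605 K/W
  R_plaster = L/(kA) = 0.159/(0.220·13.9) = 0.05199 K/W
  R_concrete = L/(kA) = 0.269/(1.16·13.9) = 0.01668 K/W
ΣR = 8.647×10^-4 + 0.01512 + 0.2605 + 0.05199 + 0.01668 = 0.3452 K/W
Q = ΔT/ΣR = (1250 °C − 22.8 °C)/0.3452 = 3555 W
From the inner boundary to the perlite/plaster interface, ΣR_partial = 0.2765 K/W.
T_interface = T_in − Q·ΣR_partial = 1250 °C − (3555)(0.2765) = 267 °C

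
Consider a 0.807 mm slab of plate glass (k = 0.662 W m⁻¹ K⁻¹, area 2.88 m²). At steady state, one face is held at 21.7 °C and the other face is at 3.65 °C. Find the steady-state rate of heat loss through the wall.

Q = kA·ΔT/L = 0.662 × 2.88 × |21.7 °C − 3.65 °C| / 8.07×10^-4 = 42600 W

Q = 42.6 kW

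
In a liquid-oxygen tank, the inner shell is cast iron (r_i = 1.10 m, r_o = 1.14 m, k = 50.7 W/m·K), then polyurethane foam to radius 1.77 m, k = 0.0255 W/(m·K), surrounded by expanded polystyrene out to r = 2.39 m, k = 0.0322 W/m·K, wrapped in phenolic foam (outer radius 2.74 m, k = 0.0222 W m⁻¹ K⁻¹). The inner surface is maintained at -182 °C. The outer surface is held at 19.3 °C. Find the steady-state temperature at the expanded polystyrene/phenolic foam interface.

T = -5.9 °C

Series thermal resistances, inner to outer:
  R_cast iron = (1/1.10 − 1/1.14)/(4πk) = 0.03190/(4π·50.7) = 5.007×10^-5 K/W
  R_polyurethane foam = (1/1.14 − 1/1.77)/(4πk) = 0.3122/(4π·0.0255) = 0.9743 K/W
  R_expanded polystyrene = (1/1.77 − 1/2.39)/(4πk) = 0.1466/(4π·0.0322) = 0.3622 K/W
  R_phenolic foam = (1/2.39 − 1/2.74)/(4πk) = 0.05345/(4π·0.0222) = 0.1916 K/W
ΣR = 5.007×10^-5 + 0.9743 + 0.3622 + 0.1916 = 1.528 K/W
Q = ΔT/ΣR = (-182 °C − 19.3 °C)/1.528 = -131.7 W
From the inner boundary to the expanded polystyrene/phenolic foam interface, ΣR_partial = 1.337 K/W.
T_interface = T_in − Q·ΣR_partial = -182 °C − (-131.7)(1.337) = -5.9 °C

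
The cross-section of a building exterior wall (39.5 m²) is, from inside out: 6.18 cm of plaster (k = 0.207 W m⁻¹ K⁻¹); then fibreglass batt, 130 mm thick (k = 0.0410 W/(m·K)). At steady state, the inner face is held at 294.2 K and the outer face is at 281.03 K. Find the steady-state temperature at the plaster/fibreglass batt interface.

T = 293.1 K

Series thermal resistances, inner to outer:
  R_plaster = L/(kA) = 0.0618/(0.207·39.5) = 0.007558 K/W
  R_fibreglass batt = L/(kA) = 0.130/(0.0410·39.5) = 0.08027 K/W
ΣR = 0.007558 + 0.08027 = 0.08783 K/W
Q = ΔT/ΣR = (294.2 K − 281.03 K)/0.08783 = 149.9 W
From the inner boundary to the plaster/fibreglass batt interface, ΣR_partial = 0.007558 K/W.
T_interface = T_in − Q·ΣR_partial = 294.2 K − (149.9)(0.007558) = 293.1 K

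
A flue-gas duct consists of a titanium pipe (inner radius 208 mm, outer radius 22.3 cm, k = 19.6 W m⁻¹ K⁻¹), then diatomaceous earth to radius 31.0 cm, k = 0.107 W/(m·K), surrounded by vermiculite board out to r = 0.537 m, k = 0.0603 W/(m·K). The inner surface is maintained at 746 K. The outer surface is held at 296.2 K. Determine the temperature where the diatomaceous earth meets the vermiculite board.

Treat each layer as a resistance in series:
  R'_titanium = ln(0.223/0.208)/(2πk) = 0.06963/(2π·19.6) = 5.654×10^-4 m·K/W
  R'_diatomaceous earth = ln(0.310/0.223)/(2πk) = 0.3294/(2π·0.107) = 0.4900 m·K/W
  R'_vermiculite board = ln(0.537/0.310)/(2πk) = 0.5494/(2π·0.0603) = 1.450 m·K/W
ΣR = 5.654×10^-4 + 0.4900 + 1.450 = 1.941 m·K/W
Q' = ΔT/ΣR = (746 K − 296.2 K)/1.941 = 231.7 W/m
From the inner boundary to the diatomaceous earth/vermiculite board interface, ΣR_partial = 0.4906 m·K/W.
T_interface = T_in − Q'·ΣR_partial = 746 K − (231.7)(0.4906) = 632 K

T = 632 K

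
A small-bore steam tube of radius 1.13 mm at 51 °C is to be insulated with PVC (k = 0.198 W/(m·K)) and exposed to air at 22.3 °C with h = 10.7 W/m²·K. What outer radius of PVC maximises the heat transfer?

For a cylinder, r_cr = k_ins/h = 0.198/10.7 = 0.0185 m = 1.85 cm

r_cr = 1.85 cm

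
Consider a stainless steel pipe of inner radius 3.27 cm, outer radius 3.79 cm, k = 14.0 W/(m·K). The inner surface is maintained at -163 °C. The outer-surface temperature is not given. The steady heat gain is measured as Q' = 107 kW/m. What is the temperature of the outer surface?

Sum the resistances:
  R'_stainless steel = ln(0.0379/0.0327)/(2πk) = 0.1476/(2π·14.0) = 0.001678 m·K/W
ΣR = 0.001678 m·K/W
ΔT = Q'·ΣR = 1.07×10^5 × 0.001678 = 179.5 K
Heat flows inward, so T_out = T_in + ΔT = -163 + 179.5 = 16.5 °C

T_out = 16.5 °C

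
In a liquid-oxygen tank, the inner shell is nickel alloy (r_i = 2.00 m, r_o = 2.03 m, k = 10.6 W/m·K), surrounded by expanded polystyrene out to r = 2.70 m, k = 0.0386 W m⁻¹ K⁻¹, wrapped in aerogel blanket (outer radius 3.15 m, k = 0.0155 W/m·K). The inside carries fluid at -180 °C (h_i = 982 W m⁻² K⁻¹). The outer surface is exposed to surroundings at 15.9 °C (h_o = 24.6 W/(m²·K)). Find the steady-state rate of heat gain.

Series thermal resistances, inner to outer:
  R_conv,in = 1/(4πr²h) = 1/(4π·2.00²·982) = 2.026×10^-5 K/W
  R_nickel alloy = (1/2.00 − 1/2.03)/(4πk) = 0.007389/(4π·10.6) = 5.547×10^-5 K/W
  R_expanded polystyrene = (1/2.03 − 1/2.70)/(4πk) = 0.1222/(4π·0.0386) = 0.2520 K/W
  R_aerogel blanket = (1/2.70 − 1/3.15)/(4πk) = 0.05291/(4π·0.0155) = 0.2716 K/W
  R_conv,out = 1/(4πr²h) = 1/(4π·3.15²·24.6) = 3.260×10^-4 K/W
ΣR = 2.026×10^-5 + 5.547×10^-5 + 0.2520 + 0.2716 + 3.260×10^-4 = 0.5240 K/W
Q = ΔT/ΣR = (-180 °C − 15.9 °C)/0.5240 = -374 W
(Negative Q ⇒ heat flows inward; heat gain = 374 W.)

Q = 374 W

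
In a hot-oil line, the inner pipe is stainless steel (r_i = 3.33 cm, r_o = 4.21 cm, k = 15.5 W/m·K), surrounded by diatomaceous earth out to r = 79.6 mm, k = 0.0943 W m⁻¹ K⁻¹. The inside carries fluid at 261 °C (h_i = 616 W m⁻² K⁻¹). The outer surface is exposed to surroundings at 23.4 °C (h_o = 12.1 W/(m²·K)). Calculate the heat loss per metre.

Q' = 190 W/m

Resistance network (inner→outer):
  R'_conv,in = 1/(2πr h) = 1/(2π·0.0333·616) = 0.007759 m·K/W
  R'_stainless steel = ln(0.0421/0.0333)/(2πk) = 0.2345/(2π·15.5) = 0.002408 m·K/W
  R'_diatomaceous earth = ln(0.0796/0.0421)/(2πk) = 0.6370/(2π·0.0943) = 1.075 m·K/W
  R'_conv,out = 1/(2πr h) = 1/(2π·0.0796·12.1) = 0.1652 m·K/W
ΣR = 0.007759 + 0.002408 + 1.075 + 0.1652 = 1.250 m·K/W
Q' = ΔT/ΣR = (261 °C − 23.4 °C)/1.250 = 190 W/m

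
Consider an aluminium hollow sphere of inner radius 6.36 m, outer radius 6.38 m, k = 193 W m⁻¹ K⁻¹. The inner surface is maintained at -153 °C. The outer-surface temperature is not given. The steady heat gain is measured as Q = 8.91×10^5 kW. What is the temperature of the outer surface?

T_out = 28.1 °C

Sum the resistances:
  R_aluminium = (1/6.36 − 1/6.38)/(4πk) = 4.929×10^-4/(4π·193) = 2.032×10^-7 K/W
ΣR = 2.032×10^-7 K/W
ΔT = Q·ΣR = 8.91×10^8 × 2.032×10^-7 = 181.1 K
Heat flows inward, so T_out = T_in + ΔT = -153 + 181.1 = 28.1 °C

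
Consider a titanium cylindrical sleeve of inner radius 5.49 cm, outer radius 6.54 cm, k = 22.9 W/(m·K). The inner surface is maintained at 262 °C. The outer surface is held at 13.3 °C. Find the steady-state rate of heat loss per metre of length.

Q' = 2πk·ΔT/ln(r₂/r₁) = 2π × 22.9 × 248.7 / ln(0.0654/0.0549) = 2.04×10^5 W/m

Q' = 2.04×10^5 W/m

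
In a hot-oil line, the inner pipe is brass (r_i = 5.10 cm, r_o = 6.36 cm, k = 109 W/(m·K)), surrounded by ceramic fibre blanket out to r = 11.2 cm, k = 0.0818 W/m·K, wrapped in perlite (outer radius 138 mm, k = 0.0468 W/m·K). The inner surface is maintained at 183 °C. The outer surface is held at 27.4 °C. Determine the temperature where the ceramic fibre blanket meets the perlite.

T = 88.4 °C

Treat each layer as a resistance in series:
  R'_brass = ln(0.0636/0.0510)/(2πk) = 0.2208/(2π·109) = 3.224×10^-4 m·K/W
  R'_ceramic fibre blanket = ln(0.112/0.0636)/(2πk) = 0.5659/(2π·0.0818) = 1.101 m·K/W
  R'_perlite = ln(0.138/0.112)/(2πk) = 0.2088/(2π·0.0468) = 0.7099 m·K/W
ΣR = 3.224×10^-4 + 1.101 + 0.7099 = 1.811 m·K/W
Q' = ΔT/ΣR = (183 °C − 27.4 °C)/1.811 = 85.92 W/m
From the inner boundary to the ceramic fibre blanket/perlite interface, ΣR_partial = 1.101 m·K/W.
T_interface = T_in − Q'·ΣR_partial = 183 °C − (85.92)(1.101) = 88.4 °C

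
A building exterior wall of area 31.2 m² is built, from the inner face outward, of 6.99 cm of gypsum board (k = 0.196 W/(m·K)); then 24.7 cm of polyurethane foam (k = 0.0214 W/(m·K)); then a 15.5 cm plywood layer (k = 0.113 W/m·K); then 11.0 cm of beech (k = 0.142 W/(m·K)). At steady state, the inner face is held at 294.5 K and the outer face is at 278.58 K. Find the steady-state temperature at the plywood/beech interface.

Treat each layer as a resistance in series:
  R_gypsum board = L/(kA) = 0.0699/(0.196·31.2) = 0.01143 K/W
  R_polyurethane foam = L/(kA) = 0.247/(0.0214·31.2) = 0.3699 K/W
  R_plywood = L/(kA) = 0.155/(0.113·31.2) = 0.04396 K/W
  R_beech = L/(kA) = 0.110/(0.142·31.2) = 0.02483 K/W
ΣR = 0.01143 + 0.3699 + 0.04396 + 0.02483 = 0.4501 K/W
Q = ΔT/ΣR = (294.5 K − 278.58 K)/0.4501 = 35.37 W
From the inner boundary to the plywood/beech interface, ΣR_partial = 0.4253 K/W.
T_interface = T_in − Q·ΣR_partial = 294.5 K − (35.37)(0.4253) = 279.46 K

T = 279.46 K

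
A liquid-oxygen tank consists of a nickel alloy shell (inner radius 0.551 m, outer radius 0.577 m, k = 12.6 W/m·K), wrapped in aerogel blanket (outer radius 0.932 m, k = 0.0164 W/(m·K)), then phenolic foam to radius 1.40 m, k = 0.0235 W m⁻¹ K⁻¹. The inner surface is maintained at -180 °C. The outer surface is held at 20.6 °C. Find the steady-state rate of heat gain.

Treat each layer as a resistance in series:
  R_nickel alloy = (1/0.551 − 1/0.577)/(4πk) = 0.08178/(4π·12.6) = 5.165×10^-4 K/W
  R_aerogel blanket = (1/0.577 − 1/0.932)/(4πk) = 0.6601/(4π·0.0164) = 3.203 K/W
  R_phenolic foam = (1/0.932 − 1/1.40)/(4πk) = 0.3587/(4π·0.0235) = 1.215 K/W
ΣR = 5.165×10^-4 + 3.203 + 1.215 = 4.419 K/W
Q = ΔT/ΣR = (-180 °C − 20.6 °C)/4.419 = -45.4 W
(Negative Q ⇒ heat flows inward; heat gain = 45.4 W.)

Q = 45.4 W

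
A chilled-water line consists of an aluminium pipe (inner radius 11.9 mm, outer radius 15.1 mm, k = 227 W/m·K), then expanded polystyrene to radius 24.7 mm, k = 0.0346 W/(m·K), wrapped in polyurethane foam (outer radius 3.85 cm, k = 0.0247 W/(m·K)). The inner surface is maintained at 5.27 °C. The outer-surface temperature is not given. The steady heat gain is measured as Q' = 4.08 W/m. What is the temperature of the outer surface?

Series resistances:
  R'_aluminium = ln(0.0151/0.0119)/(2πk) = 0.2382/(2π·227) = 1.670×10^-4 m·K/W
  R'_expanded polystyrene = ln(0.0247/0.0151)/(2πk) = 0.4921/(2π·0.0346) = 2.264 m·K/W
  R'_polyurethane foam = ln(0.0385/0.0247)/(2πk) = 0.4439/(2π·0.0247) = 2.860 m·K/W
ΣR = 5.124 m·K/W
ΔT = Q'·ΣR = 4.08 × 5.124 = 20.91 K
Heat flows inward, so T_out = T_in + ΔT = 5.27 + 20.91 = 26.2 °C

T_out = 26.2 °C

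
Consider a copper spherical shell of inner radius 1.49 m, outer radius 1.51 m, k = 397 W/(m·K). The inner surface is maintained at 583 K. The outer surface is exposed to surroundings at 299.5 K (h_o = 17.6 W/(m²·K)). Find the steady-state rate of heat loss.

Treat each layer as a resistance in series:
  R_copper = (1/1.49 − 1/1.51)/(4πk) = 0.008889/(4π·397) = 1.782×10^-6 K/W
  R_conv,out = 1/(4πr²h) = 1/(4π·1.51²·17.6) = 0.001983 K/W
ΣR = 1.782×10^-6 + 0.001983 = 0.001985 K/W
Q = ΔT/ΣR = (583 K − 299.5 K)/0.001985 = 1.43×10^5 W

Q = 1.43×10^5 W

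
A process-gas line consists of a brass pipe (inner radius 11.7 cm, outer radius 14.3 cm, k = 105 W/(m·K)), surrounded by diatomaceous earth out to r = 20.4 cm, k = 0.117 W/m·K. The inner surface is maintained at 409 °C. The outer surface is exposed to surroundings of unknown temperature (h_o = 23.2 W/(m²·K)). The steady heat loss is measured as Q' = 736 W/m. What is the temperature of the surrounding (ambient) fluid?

Series resistances:
  R'_brass = ln(0.143/0.117)/(2πk) = 0.2007/(2π·105) = 3.042×10^-4 m·K/W
  R'_diatomaceous earth = ln(0.204/0.143)/(2πk) = 0.3553/(2π·0.117) = 0.4833 m·K/W
  R'_conv,out = 1/(2πr h) = 1/(2π·0.204·23.2) = 0.03363 m·K/W
ΣR = 0.5172 m·K/W
ΔT = Q'·ΣR = 736 × 0.5172 = 380.7 K
Heat flows outward, so T_out = T_in − ΔT = 409 − 380.7 = 28.3 °C

T_out = 28.3 °C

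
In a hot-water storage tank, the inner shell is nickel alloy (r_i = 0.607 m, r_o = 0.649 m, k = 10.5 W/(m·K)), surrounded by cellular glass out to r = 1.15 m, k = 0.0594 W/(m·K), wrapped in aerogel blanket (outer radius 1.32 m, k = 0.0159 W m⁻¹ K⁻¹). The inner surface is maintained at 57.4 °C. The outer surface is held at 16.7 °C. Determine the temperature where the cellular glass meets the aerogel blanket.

T = 32.3 °C

Resistance network (inner→outer):
  R_nickel alloy = (1/0.607 − 1/0.649)/(4πk) = 0.1066/(4π·10.5) = 8.080×10^-4 K/W
  R_cellular glass = (1/0.649 − 1/1.15)/(4πk) = 0.6713/(4π·0.0594) = 0.8993 K/W
  R_aerogel blanket = (1/1.15 − 1/1.32)/(4πk) = 0.1120/(4π·0.0159) = 0.5605 K/W
ΣR = 8.080×10^-4 + 0.8993 + 0.5605 = 1.461 K/W
Q = ΔT/ΣR = (57.4 °C − 16.7 °C)/1.461 = 27.86 W
From the inner boundary to the cellular glass/aerogel blanket interface, ΣR_partial = 0.9001 K/W.
T_interface = T_in − Q·ΣR_partial = 57.4 °C − (27.86)(0.9001) = 32.3 °C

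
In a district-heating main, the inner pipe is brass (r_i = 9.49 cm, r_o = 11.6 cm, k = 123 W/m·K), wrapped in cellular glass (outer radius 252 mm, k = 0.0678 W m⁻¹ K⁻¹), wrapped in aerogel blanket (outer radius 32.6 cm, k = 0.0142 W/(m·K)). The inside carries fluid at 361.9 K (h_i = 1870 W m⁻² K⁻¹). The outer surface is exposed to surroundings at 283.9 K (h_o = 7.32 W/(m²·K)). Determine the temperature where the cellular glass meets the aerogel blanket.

Treat each layer as a resistance in series:
  R'_conv,in = 1/(2πr h) = 1/(2π·0.0949·1870) = 8.968×10^-4 m·K/W
  R'_brass = ln(0.116/0.0949)/(2πk) = 0.2008/(2π·123) = 2.598×10^-4 m·K/W
  R'_cellular glass = ln(0.252/0.116)/(2πk) = 0.7758/(2π·0.0678) = 1.821 m·K/W
  R'_aerogel blanket = ln(0.326/0.252)/(2πk) = 0.2575/(2π·0.0142) = 2.886 m·K/W
  R'_conv,out = 1/(2πr h) = 1/(2π·0.326·7.32) = 0.06669 m·K/W
ΣR = 8.968×10^-4 + 2.598×10^-4 + 1.821 + 2.886 + 0.06669 = 4.775 m·K/W
Q' = ΔT/ΣR = (361.9 K − 283.9 K)/4.775 = 16.34 W/m
From the inner boundary to the cellular glass/aerogel blanket interface, ΣR_partial = 1.822 m·K/W.
T_interface = T_in − Q'·ΣR_partial = 361.9 K − (16.34)(1.822) = 332.1 K

T = 332.1 K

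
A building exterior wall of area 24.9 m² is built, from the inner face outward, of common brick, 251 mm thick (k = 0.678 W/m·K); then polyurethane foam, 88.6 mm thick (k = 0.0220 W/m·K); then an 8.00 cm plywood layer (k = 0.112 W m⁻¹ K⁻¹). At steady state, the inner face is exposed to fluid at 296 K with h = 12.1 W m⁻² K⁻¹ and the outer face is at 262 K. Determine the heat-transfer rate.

Resistance network (inner→outer):
  R_conv,in = 1/(hA) = 1/(12.1·24.9) = 0.003319 K/W
  R_common brick = L/(kA) = 0.251/(0.678·24.9) = 0.01487 K/W
  R_polyurethane foam = L/(kA) = 0.0886/(0.0220·24.9) = 0.1617 K/W
  R_plywood = L/(kA) = 0.0800/(0.112·24.9) = 0.02869 K/W
ΣR = 0.003319 + 0.01487 + 0.1617 + 0.02869 = 0.2086 K/W
Q = ΔT/ΣR = (296 K − 262 K)/0.2086 = 163 W

Q = 163 W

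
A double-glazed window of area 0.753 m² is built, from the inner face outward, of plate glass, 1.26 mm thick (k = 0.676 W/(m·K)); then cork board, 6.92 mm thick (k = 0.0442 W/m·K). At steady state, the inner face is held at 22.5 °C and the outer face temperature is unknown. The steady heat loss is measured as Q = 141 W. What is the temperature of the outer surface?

Sum the resistances:
  R_plate glass = L/(kA) = 0.00126/(0.676·0.753) = 0.002475 K/W
  R_cork board = L/(kA) = 0.00692/(0.0442·0.753) = 0.2079 K/W
ΣR = 0.2104 K/W
ΔT = Q·ΣR = 141 × 0.2104 = 29.67 K
Heat flows outward, so T_out = T_in − ΔT = 22.5 − 29.67 = -7.17 °C

T_out = -7.17 °C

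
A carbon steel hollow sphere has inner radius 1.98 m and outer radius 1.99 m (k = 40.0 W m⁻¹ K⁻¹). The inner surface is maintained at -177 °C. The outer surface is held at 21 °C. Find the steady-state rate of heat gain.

Q = 4πk·ΔT/(1/r₁ − 1/r₂) = 4π × 40.0 × 198 / (1/1.98 − 1/1.99) = 3.92×10^7 W

Q = 39200 kW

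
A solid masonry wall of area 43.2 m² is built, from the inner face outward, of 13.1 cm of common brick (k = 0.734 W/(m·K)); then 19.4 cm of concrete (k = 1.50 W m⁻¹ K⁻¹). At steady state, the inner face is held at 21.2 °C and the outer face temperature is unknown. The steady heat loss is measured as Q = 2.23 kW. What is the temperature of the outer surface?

Series resistances:
  R_common brick = L/(kA) = 0.131/(0.734·43.2) = 0.004131 K/W
  R_concrete = L/(kA) = 0.194/(1.50·43.2) = 0.002994 K/W
ΣR = 0.007125 K/W
ΔT = Q·ΣR = 2230 × 0.007125 = 15.89 K
Heat flows outward, so T_out = T_in − ΔT = 21.2 − 15.89 = 5.31 °C

T_out = 5.31 °C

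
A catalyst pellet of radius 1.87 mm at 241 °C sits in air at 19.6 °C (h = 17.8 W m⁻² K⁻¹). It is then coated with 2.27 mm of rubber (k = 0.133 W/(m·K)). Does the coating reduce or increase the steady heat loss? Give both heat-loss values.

Critical radius for a sphere: r_cr = 2k/h = 0.0149 m = 1.49 cm.
Outer radius after coating: r₂ = 0.00187 + 0.00227 = 0.00414 m.
Since r₁ < r_cr and r₂ ≤ r_cr, the coating moves toward the maximum at r_cr — heat loss rises.
Bare: R = 1/(4πr₁²h) = 1278 K/W; Q = 221.4/1278 = 0.173 W.
Coated: R = R_cond + R_conv = 436.3 K/W; Q = 221.4/436.3 = 0.507 W.

increases: 0.173 → 0.507 W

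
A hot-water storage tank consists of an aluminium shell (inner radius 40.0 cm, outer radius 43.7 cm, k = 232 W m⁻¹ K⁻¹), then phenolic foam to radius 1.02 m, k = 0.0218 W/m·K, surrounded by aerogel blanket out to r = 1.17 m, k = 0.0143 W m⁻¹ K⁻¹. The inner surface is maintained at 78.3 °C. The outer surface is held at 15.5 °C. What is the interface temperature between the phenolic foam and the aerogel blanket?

Series thermal resistances, inner to outer:
  R_aluminium = (1/0.400 − 1/0.437)/(4πk) = 0.2117/(4π·232) = 7.260×10^-5 K/W
  R_phenolic foam = (1/0.437 − 1/1.02)/(4πk) = 1.308/(4π·0.0218) = 4.774 K/W
  R_aerogel blanket = (1/1.02 − 1/1.17)/(4πk) = 0.1257/(4π·0.0143) = 0.6995 K/W
ΣR = 7.260×10^-5 + 4.774 + 0.6995 = 5.474 K/W
Q = ΔT/ΣR = (78.3 °C − 15.5 °C)/5.474 = 11.47 W
From the inner boundary to the phenolic foam/aerogel blanket interface, ΣR_partial = 4.774 K/W.
T_interface = T_in − Q·ΣR_partial = 78.3 °C − (11.47)(4.774) = 23.5 °C

T = 23.5 °C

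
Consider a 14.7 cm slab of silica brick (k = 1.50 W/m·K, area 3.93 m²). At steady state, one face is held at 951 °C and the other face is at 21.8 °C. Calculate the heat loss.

Q = 37.3 kW

Q = kA·ΔT/L = 1.50 × 3.93 × |951 °C − 21.8 °C| / 0.147 = 37300 W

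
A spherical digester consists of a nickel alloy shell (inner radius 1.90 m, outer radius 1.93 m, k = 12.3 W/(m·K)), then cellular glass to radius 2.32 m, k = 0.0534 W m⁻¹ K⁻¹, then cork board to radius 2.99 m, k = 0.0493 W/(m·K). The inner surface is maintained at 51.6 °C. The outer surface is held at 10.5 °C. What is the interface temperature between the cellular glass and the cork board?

T = 32.9 °C

Series thermal resistances, inner to outer:
  R_nickel alloy = (1/1.90 − 1/1.93)/(4πk) = 0.008181/(4π·12.3) = 5.293×10^-5 K/W
  R_cellular glass = (1/1.93 − 1/2.32)/(4πk) = 0.08710/(4π·0.0534) = 0.1298 K/W
  R_cork board = (1/2.32 − 1/2.99)/(4πk) = 0.09659/(4π·0.0493) = 0.1559 K/W
ΣR = 5.293×10^-5 + 0.1298 + 0.1559 = 0.2858 K/W
Q = ΔT/ΣR = (51.6 °C − 10.5 °C)/0.2858 = 143.8 W
From the inner boundary to the cellular glass/cork board interface, ΣR_partial = 0.1299 K/W.
T_interface = T_in − Q·ΣR_partial = 51.6 °C − (143.8)(0.1299) = 32.9 °C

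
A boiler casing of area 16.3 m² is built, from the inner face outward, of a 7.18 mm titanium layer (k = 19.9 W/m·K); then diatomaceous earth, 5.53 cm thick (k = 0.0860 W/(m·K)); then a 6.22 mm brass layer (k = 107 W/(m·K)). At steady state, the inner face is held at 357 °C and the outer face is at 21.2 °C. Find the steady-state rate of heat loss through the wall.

Series thermal resistances, inner to outer:
  R_titanium = L/(kA) = 0.00718/(19.9·16.3) = 2.214×10^-5 K/W
  R_diatomaceous earth = L/(kA) = 0.0553/(0.0860·16.3) = 0.03945 K/W
  R_brass = L/(kA) = 0.00622/(107·16.3) = 3.566×10^-6 K/W
ΣR = 2.214×10^-5 + 0.03945 + 3.566×10^-6 = 0.03948 K/W
Q = ΔT/ΣR = (357 °C − 21.2 °C)/0.03948 = 8510 W

Q = 8.51 kW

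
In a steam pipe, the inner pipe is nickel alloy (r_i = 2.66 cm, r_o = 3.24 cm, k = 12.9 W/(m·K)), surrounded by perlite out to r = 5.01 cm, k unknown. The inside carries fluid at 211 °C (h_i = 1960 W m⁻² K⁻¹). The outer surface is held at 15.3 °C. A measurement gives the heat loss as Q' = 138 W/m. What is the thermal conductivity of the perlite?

k = 0.0491 W/m·K

ΣR = ΔT/Q' = |211 − 15.3|/138 = 1.418 m·K/W
Known resistances:
  R'_conv,in = 1/(2πr h) = 1/(2π·0.0266·1960) = 0.003053 m·K/W
  R'_nickel alloy = ln(0.0324/0.0266)/(2πk) = 0.1972/(2π·12.9) = 0.002434 m·K/W
R_perlite = ΣR − ΣR_known = 1.418 − 0.005487 = 1.413 m·K/W
ln(r₂/r₁)/(2πk) = 1.413 ⇒ k = 0.4359/(2π·1.413) = 0.0491 W/m·K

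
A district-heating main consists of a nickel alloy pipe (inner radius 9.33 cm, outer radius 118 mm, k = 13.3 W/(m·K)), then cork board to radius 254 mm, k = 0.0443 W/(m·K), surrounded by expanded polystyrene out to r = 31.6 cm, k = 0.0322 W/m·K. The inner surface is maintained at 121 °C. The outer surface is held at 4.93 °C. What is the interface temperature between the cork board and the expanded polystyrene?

T = 37.6 °C

Resistance network (inner→outer):
  R'_nickel alloy = ln(0.118/0.0933)/(2πk) = 0.2349/(2π·13.3) = 0.002811 m·K/W
  R'_cork board = ln(0.254/0.118)/(2πk) = 0.7666/(2π·0.0443) = 2.754 m·K/W
  R'_expanded polystyrene = ln(0.316/0.254)/(2πk) = 0.2184/(2π·0.0322) = 1.080 m·K/W
ΣR = 0.002811 + 2.754 + 1.080 = 3.837 m·K/W
Q' = ΔT/ΣR = (121 °C − 4.93 °C)/3.837 = 30.25 W/m
From the inner boundary to the cork board/expanded polystyrene interface, ΣR_partial = 2.757 m·K/W.
T_interface = T_in − Q'·ΣR_partial = 121 °C − (30.25)(2.757) = 37.6 °C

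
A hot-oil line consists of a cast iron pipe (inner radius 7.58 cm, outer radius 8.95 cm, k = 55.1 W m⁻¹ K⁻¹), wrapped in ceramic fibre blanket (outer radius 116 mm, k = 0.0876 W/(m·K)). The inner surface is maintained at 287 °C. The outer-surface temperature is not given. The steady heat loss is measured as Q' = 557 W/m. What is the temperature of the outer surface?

T_out = 24.3 °C

Series resistances:
  R'_cast iron = ln(0.0895/0.0758)/(2πk) = 0.1661/(2π·55.1) = 4.799×10^-4 m·K/W
  R'_ceramic fibre blanket = ln(0.116/0.0895)/(2πk) = 0.2594/(2π·0.0876) = 0.4712 m·K/W
ΣR = 0.4717 m·K/W
ΔT = Q'·ΣR = 557 × 0.4717 = 262.7 K
Heat flows outward, so T_out = T_in − ΔT = 287 − 262.7 = 24.3 °C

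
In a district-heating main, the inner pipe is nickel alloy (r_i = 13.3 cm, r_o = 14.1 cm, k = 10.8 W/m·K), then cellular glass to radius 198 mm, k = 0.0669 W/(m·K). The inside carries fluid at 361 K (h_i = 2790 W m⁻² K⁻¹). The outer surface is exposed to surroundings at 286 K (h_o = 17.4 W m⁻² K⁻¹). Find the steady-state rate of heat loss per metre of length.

Treat each layer as a resistance in series:
  R'_conv,in = 1/(2πr h) = 1/(2π·0.133·2790) = 4.289×10^-4 m·K/W
  R'_nickel alloy = ln(0.141/0.133)/(2πk) = 0.05841/(2π·10.8) = 8.608×10^-4 m·K/W
  R'_cellular glass = ln(0.198/0.141)/(2πk) = 0.3395/(2π·0.0669) = 0.8077 m·K/W
  R'_conv,out = 1/(2πr h) = 1/(2π·0.198·17.4) = 0.04620 m·K/W
ΣR = 4.289×10^-4 + 8.608×10^-4 + 0.8077 + 0.04620 = 0.8552 m·K/W
Q' = ΔT/ΣR = (361 K − 286 K)/0.8552 = 87.7 W/m

Q' = 87.7 W/m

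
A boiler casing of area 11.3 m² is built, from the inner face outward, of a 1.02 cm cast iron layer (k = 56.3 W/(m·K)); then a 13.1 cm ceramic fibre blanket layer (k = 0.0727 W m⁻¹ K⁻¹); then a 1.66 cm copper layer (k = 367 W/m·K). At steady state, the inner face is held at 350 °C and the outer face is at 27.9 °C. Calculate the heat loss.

Resistance network (inner→outer):
  R_cast iron = L/(kA) = 0.0102/(56.3·11.3) = 1.603×10^-5 K/W
  R_ceramic fibre blanket = L/(kA) = 0.131/(0.0727·11.3) = 0.1595 K/W
  R_copper = L/(kA) = 0.0166/(367·11.3) = 4.003×10^-6 K/W
ΣR = 1.603×10^-5 + 0.1595 + 4.003×10^-6 = 0.1595 K/W
Q = ΔT/ΣR = (350 °C − 27.9 °C)/0.1595 = 2020 W

Q = 2020 W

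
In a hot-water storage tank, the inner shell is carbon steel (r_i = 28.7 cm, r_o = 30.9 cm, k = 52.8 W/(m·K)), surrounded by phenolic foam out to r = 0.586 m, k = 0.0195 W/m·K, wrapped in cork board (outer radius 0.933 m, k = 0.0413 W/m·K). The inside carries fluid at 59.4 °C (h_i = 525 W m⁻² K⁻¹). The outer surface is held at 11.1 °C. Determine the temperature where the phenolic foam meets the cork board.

Series thermal resistances, inner to outer:
  R_conv,in = 1/(4πr²h) = 1/(4π·0.287²·525) = 0.001840 K/W
  R_carbon steel = (1/0.287 − 1/0.309)/(4πk) = 0.2481/(4π·52.8) = 3.739×10^-4 K/W
  R_phenolic foam = (1/0.309 − 1/0.586)/(4πk) = 1.530/(4π·0.0195) = 6.243 K/W
  R_cork board = (1/0.586 − 1/0.933)/(4πk) = 0.6347/(4π·0.0413) = 1.223 K/W
ΣR = 0.001840 + 3.739×10^-4 + 6.243 + 1.223 = 7.468 K/W
Q = ΔT/ΣR = (59.4 °C − 11.1 °C)/7.468 = 6.468 W
From the inner boundary to the phenolic foam/cork board interface, ΣR_partial = 6.245 K/W.
T_interface = T_in − Q·ΣR_partial = 59.4 °C − (6.468)(6.245) = 19.0 °C

T = 19.0 °C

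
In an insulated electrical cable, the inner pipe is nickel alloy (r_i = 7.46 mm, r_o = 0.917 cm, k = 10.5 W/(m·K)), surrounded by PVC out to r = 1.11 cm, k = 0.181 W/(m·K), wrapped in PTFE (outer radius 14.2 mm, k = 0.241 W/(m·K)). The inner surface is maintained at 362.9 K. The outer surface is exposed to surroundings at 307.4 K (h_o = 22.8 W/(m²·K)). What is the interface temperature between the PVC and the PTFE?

T = 351.4 K

Series thermal resistances, inner to outer:
  R'_nickel alloy = ln(0.00917/0.00746)/(2πk) = 0.2064/(2π·10.5) = 0.003128 m·K/W
  R'_PVC = ln(0.0111/0.00917)/(2πk) = 0.1910/(2π·0.181) = 0.1680 m·K/W
  R'_PTFE = ln(0.0142/0.0111)/(2πk) = 0.2463/(2π·0.241) = 0.1627 m·K/W
  R'_conv,out = 1/(2πr h) = 1/(2π·0.0142·22.8) = 0.4916 m·K/W
ΣR = 0.003128 + 0.1680 + 0.1627 + 0.4916 = 0.8254 m·K/W
Q' = ΔT/ΣR = (362.9 K − 307.4 K)/0.8254 = 67.24 W/m
From the inner boundary to the PVC/PTFE interface, ΣR_partial = 0.1711 m·K/W.
T_interface = T_in − Q'·ΣR_partial = 362.9 K − (67.24)(0.1711) = 351.4 K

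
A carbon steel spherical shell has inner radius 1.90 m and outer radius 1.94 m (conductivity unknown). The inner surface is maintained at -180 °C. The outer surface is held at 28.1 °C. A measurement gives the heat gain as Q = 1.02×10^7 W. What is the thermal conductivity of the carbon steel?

ΣR = ΔT/Q = |-180 − 28.1|/1.02×10^7 = 2.040×10^-5 K/W
(1/r₁−1/r₂)/(4πk) = 2.040×10^-5 ⇒ k = 0.01085/(4π·2.040×10^-5) = 42.3 W/m·K

k = 42.3 W/m·K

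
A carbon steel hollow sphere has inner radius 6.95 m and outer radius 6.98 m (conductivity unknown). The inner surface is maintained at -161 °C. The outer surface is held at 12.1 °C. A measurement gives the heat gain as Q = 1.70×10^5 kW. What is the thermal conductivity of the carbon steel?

ΣR = ΔT/Q = |-161 − 12.1|/1.70×10^8 = 1.018×10^-6 K/W
(1/r₁−1/r₂)/(4πk) = 1.018×10^-6 ⇒ k = 6.184×10^-4/(4π·1.018×10^-6) = 48.3 W/m·K

k = 48.3 W/m·K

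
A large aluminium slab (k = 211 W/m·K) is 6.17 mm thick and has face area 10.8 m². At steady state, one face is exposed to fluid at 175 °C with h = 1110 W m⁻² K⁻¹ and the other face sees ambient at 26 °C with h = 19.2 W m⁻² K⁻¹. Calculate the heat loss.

Q = 30.4 kW

Resistance network (inner→outer):
  R_conv,in = 1/(hA) = 1/(1110·10.8) = 8.342×10^-5 K/W
  R_aluminium = L/(kA) = 0.00617/(211·10.8) = 2.708×10^-6 K/W
  R_conv,out = 1/(hA) = 1/(19.2·10.8) = 0.004823 K/W
ΣR = 8.342×10^-5 + 2.708×10^-6 + 0.004823 = 0.004909 K/W
Q = ΔT/ΣR = (175 °C − 26 °C)/0.004909 = 30400 W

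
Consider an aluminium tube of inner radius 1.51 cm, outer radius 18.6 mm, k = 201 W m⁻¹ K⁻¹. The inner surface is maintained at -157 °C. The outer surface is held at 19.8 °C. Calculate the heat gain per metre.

Q' = 1.07×10^6 W/m

Q' = 2πk·ΔT/ln(r₂/r₁) = 2π × 201 × 176.8 / ln(0.0186/0.0151) = 1.07×10^6 W/m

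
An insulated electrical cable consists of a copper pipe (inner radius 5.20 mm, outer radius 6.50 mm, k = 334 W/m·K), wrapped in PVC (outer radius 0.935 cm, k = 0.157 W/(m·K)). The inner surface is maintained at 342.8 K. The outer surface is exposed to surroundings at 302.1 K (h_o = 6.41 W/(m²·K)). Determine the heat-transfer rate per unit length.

Resistance network (inner→outer):
  R'_copper = ln(0.00650/0.00520)/(2πk) = 0.2231/(2π·334) = 1.063×10^-4 m·K/W
  R'_PVC = ln(0.00935/0.00650)/(2πk) = 0.3636/(2π·0.157) = 0.3686 m·K/W
  R'_conv,out = 1/(2πr h) = 1/(2π·0.00935·6.41) = 2.656 m·K/W
ΣR = 1.063×10^-4 + 0.3686 + 2.656 = 3.025 m·K/W
Q' = ΔT/ΣR = (342.8 K − 302.1 K)/3.025 = 13.5 W/m

Q' = 13.5 W/m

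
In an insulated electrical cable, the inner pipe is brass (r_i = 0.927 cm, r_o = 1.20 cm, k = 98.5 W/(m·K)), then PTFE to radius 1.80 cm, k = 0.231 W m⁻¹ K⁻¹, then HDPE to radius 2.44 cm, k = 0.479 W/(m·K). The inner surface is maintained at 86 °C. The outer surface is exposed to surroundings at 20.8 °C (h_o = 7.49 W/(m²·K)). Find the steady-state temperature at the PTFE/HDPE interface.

T = 71.4 °C

Series thermal resistances, inner to outer:
  R'_brass = ln(0.0120/0.00927)/(2πk) = 0.2581/(2π·98.5) = 4.171×10^-4 m·K/W
  R'_PTFE = ln(0.0180/0.0120)/(2πk) = 0.4055/(2π·0.231) = 0.2794 m·K/W
  R'_HDPE = ln(0.0244/0.0180)/(2πk) = 0.3042/(2π·0.479) = 0.1011 m·K/W
  R'_conv,out = 1/(2πr h) = 1/(2π·0.0244·7.49) = 0.8709 m·K/W
ΣR = 4.171×10^-4 + 0.2794 + 0.1011 + 0.8709 = 1.252 m·K/W
Q' = ΔT/ΣR = (86 °C − 20.8 °C)/1.252 = 52.08 W/m
From the inner boundary to the PTFE/HDPE interface, ΣR_partial = 0.2798 m·K/W.
T_interface = T_in − Q'·ΣR_partial = 86 °C − (52.08)(0.2798) = 71.4 °C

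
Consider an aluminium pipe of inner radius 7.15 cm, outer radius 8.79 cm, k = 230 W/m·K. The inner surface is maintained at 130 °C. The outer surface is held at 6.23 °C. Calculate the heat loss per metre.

Q' = 2πk·ΔT/ln(r₂/r₁) = 2π × 230 × 123.77 / ln(0.0879/0.0715) = 8.66×10^5 W/m

Q' = 866 kW/m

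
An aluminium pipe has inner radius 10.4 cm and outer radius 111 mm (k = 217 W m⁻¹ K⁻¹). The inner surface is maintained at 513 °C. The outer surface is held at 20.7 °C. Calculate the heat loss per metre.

Q' = 10300 kW/m

Q' = 2πk·ΔT/ln(r₂/r₁) = 2π × 217 × 492.3 / ln(0.111/0.104) = 1.03×10^7 W/m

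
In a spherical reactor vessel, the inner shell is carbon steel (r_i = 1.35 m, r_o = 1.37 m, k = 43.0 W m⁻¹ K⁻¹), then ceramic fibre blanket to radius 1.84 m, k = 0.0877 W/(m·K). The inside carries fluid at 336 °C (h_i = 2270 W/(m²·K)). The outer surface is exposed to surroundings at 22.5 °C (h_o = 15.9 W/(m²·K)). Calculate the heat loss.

Treat each layer as a resistance in series:
  R_conv,in = 1/(4πr²h) = 1/(4π·1.35²·2270) = 1.924×10^-5 K/W
  R_carbon steel = (1/1.35 − 1/1.37)/(4πk) = 0.01081/(4π·43.0) = 2.001×10^-5 K/W
  R_ceramic fibre blanket = (1/1.37 − 1/1.84)/(4πk) = 0.1864/(4π·0.0877) = 0.1692 K/W
  R_conv,out = 1/(4πr²h) = 1/(4π·1.84²·15.9) = 0.001478 K/W
ΣR = 1.924×10^-5 + 2.001×10^-5 + 0.1692 + 0.001478 = 0.1707 K/W
Q = ΔT/ΣR = (336 °C − 22.5 °C)/0.1707 = 1840 W

Q = 1840 W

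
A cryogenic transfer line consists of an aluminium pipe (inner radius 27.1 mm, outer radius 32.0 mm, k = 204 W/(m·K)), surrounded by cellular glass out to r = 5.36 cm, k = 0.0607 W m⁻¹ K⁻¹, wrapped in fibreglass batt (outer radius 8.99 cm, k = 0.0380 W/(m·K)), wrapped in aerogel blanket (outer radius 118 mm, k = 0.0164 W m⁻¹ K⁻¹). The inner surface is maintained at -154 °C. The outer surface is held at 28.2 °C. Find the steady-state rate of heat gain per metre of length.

Treat each layer as a resistance in series:
  R'_aluminium = ln(0.0320/0.0271)/(2πk) = 0.1662/(2π·204) = 1.297×10^-4 m·K/W
  R'_cellular glass = ln(0.0536/0.0320)/(2πk) = 0.5158/(2π·0.0607) = 1.352 m·K/W
  R'_fibreglass batt = ln(0.0899/0.0536)/(2πk) = 0.5171/(2π·0.0380) = 2.166 m·K/W
  R'_aerogel blanket = ln(0.118/0.0899)/(2πk) = 0.2720/(2π·0.0164) = 2.640 m·K/W
ΣR = 1.297×10^-4 + 1.352 + 2.166 + 2.640 = 6.158 m·K/W
Q' = ΔT/ΣR = (-154 °C − 28.2 °C)/6.158 = -29.6 W/m
(Negative Q' ⇒ heat flows inward; heat gain = 29.6 W/m.)

Q' = 29.6 W/m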